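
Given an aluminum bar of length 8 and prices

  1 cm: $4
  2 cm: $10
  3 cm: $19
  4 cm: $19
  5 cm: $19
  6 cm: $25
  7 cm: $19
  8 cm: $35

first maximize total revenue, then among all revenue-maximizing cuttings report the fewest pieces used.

Let r[k] be the best obtainable value from length k. For each k, try every first piece i and keep the best of price[i] + r[k−i].
r[1] = 4
r[2] = max(4+4, 10+0) = 10
r[3] = max(4+10, 10+4, 19+0) = 19
r[4] = max(4+19, 10+10, 19+4, 19+0) = 23
r[5] = max(4+23, 10+19, 19+10, 19+4, 19+0) = 29
r[6] = max(4+29, 10+23, 19+19, 19+10, 19+4, 25+0) = 38
r[7] = max(4+38, 10+29, 19+23, …, 25+4, 19+0) = 42
r[8] = max(4+42, 10+38, 19+29, …, 19+4, 35+0) = 48
Maximum revenue is $48.
Now minimize piece count subject to staying optimal: for each k, pieces[k] = 1 + min over i with p[i]+r[k−i]=r[k] of pieces[k−i].
pieces[5] = 2
pieces[6] = 2
pieces[7] = 3
pieces[8] = 3

3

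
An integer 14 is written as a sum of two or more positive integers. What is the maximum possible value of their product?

Define P[k] = max over 1≤i<k of i · max(k−i, P[k−i]); the inner max lets the remainder stay uncut if that's better.
P[2] = 1*max(1,0) = 1*1 = 1
P[3] = max(1*2, 2*1) = 2
P[4] = max(1*3, 2*2, 3*1) = 4
P[5] = max(1*4, 2*3, 3*2, 4*1) = 6
P[6] = max(1*6, 2*4, 3*3, 4*2, 5*1) = 9
P[7] = max(1*9, 2*6, 3*4, 4*3, 5*2, 6*1) = 12
P[8] = max(1*12, 2*9, 3*6, …, 6*2, 7*1) = 18
P[9] = max(1*18, 2*12, 3*9, …, 7*2, 8*1) = 27
P[10] = max(1*27, 2*18, 3*12, …, 8*2, 9*1) = 36
P[11] = max(1*36, 2*27, 3*18, …, 9*2, 10*1) = 54
P[12] = max(1*54, 2*36, 3*27, …, 10*2, 11*1) = 81
P[13] = max(1*81, 2*54, 3*36, …, 11*2, 12*1) = 108
P[14] = max(1*108, 2*81, 3*54, …, 12*2, 13*1) = 162
One optimal split: 3 + 3 + 3 + 3 + 2; product 3*3*3*3*2 = 162.

162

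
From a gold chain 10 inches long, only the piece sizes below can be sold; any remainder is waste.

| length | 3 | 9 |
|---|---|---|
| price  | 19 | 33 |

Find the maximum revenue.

57

Let f[k] be the best obtainable value from length k. For each k, try every first piece i and keep the best of price[i] + f[k−i].
f[1] = 0
f[2] = 0
f[3] = 19
f[4] = 19
f[5] = 19
f[6] = 38  (first piece 3, then f[3]=19)
f[7] = 38
f[8] = 38
f[9] = 57  (first piece 3, then f[6]=38)
f[10] = 57
One optimal cutting: pieces 3 + 3 + 3 with 1 inch of scrap → $57.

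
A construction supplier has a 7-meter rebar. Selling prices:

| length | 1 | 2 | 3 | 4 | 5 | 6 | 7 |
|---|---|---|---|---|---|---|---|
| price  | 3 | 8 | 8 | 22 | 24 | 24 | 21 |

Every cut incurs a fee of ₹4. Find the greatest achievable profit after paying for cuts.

28

Let net[k] be the best obtainable value from length k. For each k, try every first piece i and keep the best of price[i] + net[k−i] minus the 4 cut fee when i<k.
net[1] = 3
net[2] = 8
net[3] = 8
net[4] = 22
net[5] = 24
net[6] = 26  (first piece 2, then net[4]=22)
net[7] = 28  (first piece 2, then net[5]=24)
One optimal plan: pieces 5 + 2 (1 cut) → ₹32 − ₹4 = ₹28.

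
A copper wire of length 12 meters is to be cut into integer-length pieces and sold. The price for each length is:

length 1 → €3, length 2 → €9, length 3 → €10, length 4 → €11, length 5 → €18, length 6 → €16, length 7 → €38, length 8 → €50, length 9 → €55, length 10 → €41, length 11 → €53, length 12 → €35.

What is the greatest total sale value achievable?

Consider every possible first cut. best[k] is the best of p[i]+best[k−i] over all sellable i≤k.
best[1] = 3
best[2] = max(3+3, 9+0) = 9
best[3] = max(3+9, 9+3, 10+0) = 12
best[4] = max(3+12, 9+9, 10+3, 11+0) = 18
best[5] = max(3+18, 9+12, 10+9, 11+3, 18+0) = 21
best[6] = max(3+21, 9+18, 10+12, 11+9, 18+3, 16+0) = 27
best[7] = max(3+27, 9+21, 10+18, …, 16+3, 38+0) = 38
best[8] = max(3+38, 9+27, 10+21, …, 38+3, 50+0) = 50
best[9] = max(3+50, 9+38, 10+27, …, 50+3, 55+0) = 55
best[10] = max(3+55, 9+50, 10+38, …, 55+3, 41+0) = 59
best[11] = max(3+59, 9+55, 10+50, …, 41+3, 53+0) = 64
best[12] = max(3+64, 9+59, 10+55, …, 53+3, 35+0) = 68
One optimal cutting: 8 + 2 + 2 → €50 + €9 + €9 = €68.

68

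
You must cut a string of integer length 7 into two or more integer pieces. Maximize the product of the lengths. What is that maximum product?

Fill prod[k] for k=2..7: at each k try every first piece i and multiply by the better of (k−i) uncut or prod[k−i].
prod[2] = 1*max(1,0) = 1*1 = 1
prod[3] = max(1*2, 2*1) = 2
prod[4] = max(1*3, 2*2, 3*1) = 4
prod[5] = max(1*4, 2*3, 3*2, 4*1) = 6
prod[6] = max(1*6, 2*4, 3*3, 4*2, 5*1) = 9
prod[7] = max(1*9, 2*6, 3*4, 4*3, 5*2, 6*1) = 12
One optimal split: 3 + 2 + 2; product 3*2*2 = 12.

12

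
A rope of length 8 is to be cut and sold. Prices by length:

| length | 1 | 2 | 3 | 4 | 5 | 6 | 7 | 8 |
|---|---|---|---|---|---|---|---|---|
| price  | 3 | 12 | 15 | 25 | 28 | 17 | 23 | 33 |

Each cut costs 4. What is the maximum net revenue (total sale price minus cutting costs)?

Build r[k] bottom-up: r[k] = max over allowed piece i of (p[i] + r[k−i]) − 4 per cut.
r[1] = 3
r[2] = max(3+3-4, 12+0) = 12
r[3] = max(3+12-4, 12+3-4, 15+0) = 15
r[4] = max(3+15-4, 12+12-4, 15+3-4, 25+0) = 25
r[5] = max(3+25-4, 12+15-4, 15+12-4, 25+3-4, 28+0) = 28
r[6] = max(3+28-4, 12+25-4, 15+15-4, 25+12-4, 28+3-4, 17+0) = 33
r[7] = max(3+33-4, 12+28-4, 15+25-4, …, 17+3-4, 23+0) = 36
r[8] = max(3+36-4, 12+33-4, 15+28-4, …, 23+3-4, 33+0) = 46
One optimal plan: pieces 4 + 4 (1 cut) → 50 − 4 = 46.

46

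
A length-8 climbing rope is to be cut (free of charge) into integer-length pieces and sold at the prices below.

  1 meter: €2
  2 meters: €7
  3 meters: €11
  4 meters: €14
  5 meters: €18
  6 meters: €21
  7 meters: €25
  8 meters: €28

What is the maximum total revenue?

29

Build v[k] bottom-up: v[k] = max over allowed piece i of (p[i] + v[k−i]).
v[1] = 2
v[2] = max(2+2, 7+0) = 7
v[3] = max(2+7, 7+2, 11+0) = 11
v[4] = max(2+11, 7+7, 11+2, 14+0) = 14
v[5] = max(2+14, 7+11, 11+7, 14+2, 18+0) = 18
v[6] = max(2+18, 7+14, 11+11, 14+7, 18+2, 21+0) = 22
v[7] = max(2+22, 7+18, 11+14, …, 21+2, 25+0) = 25
v[8] = max(2+25, 7+22, 11+18, …, 25+2, 28+0) = 29
One optimal cutting: 3 + 3 + 2 → €11 + €11 + €7 = €29.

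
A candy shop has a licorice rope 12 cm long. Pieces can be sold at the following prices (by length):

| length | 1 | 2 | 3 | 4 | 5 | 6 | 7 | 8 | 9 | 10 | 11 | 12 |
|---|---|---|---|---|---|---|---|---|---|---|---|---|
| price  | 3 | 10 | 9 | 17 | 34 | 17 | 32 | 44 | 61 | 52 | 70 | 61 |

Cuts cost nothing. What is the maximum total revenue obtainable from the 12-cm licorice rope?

Build r[k] bottom-up: r[k] = max over allowed piece i of (p[i] + r[k−i]).
r[1] = 3
r[2] = max(3+3, 10+0) = 10
r[3] = max(3+10, 10+3, 9+0) = 13
r[4] = max(3+13, 10+10, 9+3, 17+0) = 20
r[5] = max(3+20, 10+13, 9+10, 17+3, 34+0) = 34
r[6] = max(3+34, 10+20, 9+13, 17+10, 34+3, 17+0) = 37
r[7] = max(3+37, 10+34, 9+20, …, 17+3, 32+0) = 44
r[8] = max(3+44, 10+37, 9+34, …, 32+3, 44+0) = 47
r[9] = max(3+47, 10+44, 9+37, …, 44+3, 61+0) = 61
r[10] = max(3+61, 10+47, 9+44, …, 61+3, 52+0) = 68
r[11] = max(3+68, 10+61, 9+47, …, 52+3, 70+0) = 71
r[12] = max(3+71, 10+68, 9+61, …, 70+3, 61+0) = 78
One optimal cutting: 5 + 5 + 2 → ¢34 + ¢34 + ¢10 = ¢78.

78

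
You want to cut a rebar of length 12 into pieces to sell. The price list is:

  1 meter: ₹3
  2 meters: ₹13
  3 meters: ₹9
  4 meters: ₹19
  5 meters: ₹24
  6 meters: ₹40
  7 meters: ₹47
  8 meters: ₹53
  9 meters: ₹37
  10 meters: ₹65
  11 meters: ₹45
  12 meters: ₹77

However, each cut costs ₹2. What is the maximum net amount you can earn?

78

Build v[k] bottom-up: v[k] = max over allowed piece i of (p[i] + v[k−i]) − 2 per cut.
v[1] = 3
v[2] = 13
v[3] = 14  (first piece 1, then v[2]=13)
v[4] = 24  (first piece 2, then v[2]=13)
v[5] = 25  (first piece 1, then v[4]=24)
v[6] = 40
v[7] = 47
v[8] = 53
v[9] = 58  (first piece 2, then v[7]=47)
v[10] = 65
v[11] = 69  (first piece 2, then v[9]=58)
v[12] = 78  (first piece 6, then v[6]=40)
One optimal plan: pieces 6 + 6 (1 cut) → ₹80 − ₹2 = ₹78.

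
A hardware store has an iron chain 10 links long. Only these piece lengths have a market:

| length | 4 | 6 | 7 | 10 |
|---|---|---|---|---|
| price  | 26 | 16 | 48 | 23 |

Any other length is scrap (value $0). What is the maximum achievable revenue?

Build best[k] bottom-up: best[k] = max over allowed piece i of (p[i] + best[k−i]).
best[1] = 0
best[2] = 0
best[3] = 0
best[4] = 26
best[5] = 26
best[6] = max(26+0, 16+0) = 26
best[7] = max(26+0, 16+0, 48+0) = 48
best[8] = max(26+26, 16+0, 48+0) = 52
best[9] = max(26+26, 16+0, 48+0) = 52
best[10] = max(26+26, 16+26, 48+0, 23+0) = 52
One optimal cutting: pieces 4 + 4 with 2 links of scrap → $52.

52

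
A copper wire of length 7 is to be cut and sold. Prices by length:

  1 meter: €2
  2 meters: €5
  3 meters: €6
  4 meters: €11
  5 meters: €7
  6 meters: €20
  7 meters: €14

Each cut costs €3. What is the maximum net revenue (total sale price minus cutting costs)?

Consider every possible first cut. r[k] is the best of p[i]+r[k−i] over all sellable i≤k, charging 3 whenever i<k.
r[1] = 2
r[2] = max(2+2-3, 5+0) = 5
r[3] = max(2+5-3, 5+2-3, 6+0) = 6
r[4] = max(2+6-3, 5+5-3, 6+2-3, 11+0) = 11
r[5] = max(2+11-3, 5+6-3, 6+5-3, 11+2-3, 7+0) = 10
r[6] = max(2+10-3, 5+11-3, 6+6-3, 11+5-3, 7+2-3, 20+0) = 20
r[7] = max(2+20-3, 5+10-3, 6+11-3, …, 20+2-3, 14+0) = 19
One optimal plan: pieces 6 + 1 (1 cut) → €22 − €3 = €19.

19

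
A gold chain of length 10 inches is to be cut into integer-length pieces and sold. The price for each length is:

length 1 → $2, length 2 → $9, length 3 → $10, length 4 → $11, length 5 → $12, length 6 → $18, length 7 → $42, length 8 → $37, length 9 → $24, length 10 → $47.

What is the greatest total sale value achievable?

53

Let r[k] be the best obtainable value from length k. For each k, try every first piece i and keep the best of price[i] + r[k−i].
r[1] = 2
r[2] = max(2+2, 9+0) = 9
r[3] = max(2+9, 9+2, 10+0) = 11
r[4] = max(2+11, 9+9, 10+2, 11+0) = 18
r[5] = max(2+18, 9+11, 10+9, 11+2, 12+0) = 20
r[6] = max(2+20, 9+18, 10+11, 11+9, 12+2, 18+0) = 27
r[7] = max(2+27, 9+20, 10+18, …, 18+2, 42+0) = 42
r[8] = max(2+42, 9+27, 10+20, …, 42+2, 37+0) = 44
r[9] = max(2+44, 9+42, 10+27, …, 37+2, 24+0) = 51
r[10] = max(2+51, 9+44, 10+42, …, 24+2, 47+0) = 53
One optimal cutting: 7 + 2 + 1 → $42 + $9 + $2 = $53.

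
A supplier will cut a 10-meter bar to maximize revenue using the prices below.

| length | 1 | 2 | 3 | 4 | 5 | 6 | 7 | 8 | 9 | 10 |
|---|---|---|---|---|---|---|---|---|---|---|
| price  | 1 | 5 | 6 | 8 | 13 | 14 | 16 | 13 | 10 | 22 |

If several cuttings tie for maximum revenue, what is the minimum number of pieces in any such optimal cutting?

Consider every possible first cut. r[k] is the best of p[i]+r[k−i] over all sellable i≤k.
r[1] = 1
r[2] = 5
r[3] = 6  (first piece 1, then r[2]=5)
r[4] = 10  (first piece 2, then r[2]=5)
r[5] = 13
r[6] = 15  (first piece 2, then r[4]=10)
r[7] = 18  (first piece 2, then r[5]=13)
r[8] = 20  (first piece 2, then r[6]=15)
r[9] = 23  (first piece 2, then r[7]=18)
r[10] = 26  (first piece 5, then r[5]=13)
Maximum revenue is €26.
Now minimize piece count subject to staying optimal: for each k, pieces[k] = 1 + min over i with p[i]+r[k−i]=r[k] of pieces[k−i].
pieces[7] = 2
pieces[8] = 4
pieces[9] = 3
pieces[10] = 2

2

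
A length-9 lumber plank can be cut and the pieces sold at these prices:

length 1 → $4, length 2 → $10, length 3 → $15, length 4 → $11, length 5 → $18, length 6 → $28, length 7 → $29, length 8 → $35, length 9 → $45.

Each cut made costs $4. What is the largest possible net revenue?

Build v[k] bottom-up: v[k] = max over allowed piece i of (p[i] + v[k−i]) − 4 per cut.
v[1] = 4
v[2] = max(4+4-4, 10+0) = 10
v[3] = max(4+10-4, 10+4-4, 15+0) = 15
v[4] = max(4+15-4, 10+10-4, 15+4-4, 11+0) = 16
v[5] = max(4+16-4, 10+15-4, 15+10-4, 11+4-4, 18+0) = 21
v[6] = max(4+21-4, 10+16-4, 15+15-4, 11+10-4, 18+4-4, 28+0) = 28
v[7] = max(4+28-4, 10+21-4, 15+16-4, …, 28+4-4, 29+0) = 29
v[8] = max(4+29-4, 10+28-4, 15+21-4, …, 29+4-4, 35+0) = 35
v[9] = max(4+35-4, 10+29-4, 15+28-4, …, 35+4-4, 45+0) = 45
Best is to make no cuts and sell whole for $45.

45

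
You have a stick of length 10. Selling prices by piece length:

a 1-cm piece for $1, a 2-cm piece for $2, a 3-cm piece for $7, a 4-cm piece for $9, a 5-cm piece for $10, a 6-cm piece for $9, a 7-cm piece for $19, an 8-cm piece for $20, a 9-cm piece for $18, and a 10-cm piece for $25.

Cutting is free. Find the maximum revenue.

Build v[k] bottom-up: v[k] = max over allowed piece i of (p[i] + v[k−i]).
v[1] = 1
v[2] = 2  (first piece 1, then v[1]=1)
v[3] = 7
v[4] = 9
v[5] = 10  (first piece 1, then v[4]=9)
v[6] = 14  (first piece 3, then v[3]=7)
v[7] = 19
v[8] = 20  (first piece 1, then v[7]=19)
v[9] = 21  (first piece 1, then v[8]=20)
v[10] = 26  (first piece 3, then v[7]=19)
One optimal cutting: 7 + 3 → $19 + $7 = $26.

26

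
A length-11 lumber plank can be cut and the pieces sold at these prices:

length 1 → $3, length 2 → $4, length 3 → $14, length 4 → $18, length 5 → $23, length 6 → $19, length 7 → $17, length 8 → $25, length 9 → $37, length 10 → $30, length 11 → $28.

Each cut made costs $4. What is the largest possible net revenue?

Consider every possible first cut. v[k] is the best of p[i]+v[k−i] over all sellable i≤k, charging 4 whenever i<k.
v[1] = 3
v[2] = 4
v[3] = 14
v[4] = 18
v[5] = 23
v[6] = 24  (first piece 3, then v[3]=14)
v[7] = 28  (first piece 3, then v[4]=18)
v[8] = 33  (first piece 3, then v[5]=23)
v[9] = 37  (first piece 4, then v[5]=23)
v[10] = 42  (first piece 5, then v[5]=23)
v[11] = 43  (first piece 3, then v[8]=33)
One optimal plan: pieces 5 + 3 + 3 (2 cuts) → $51 − $8 = $43.

43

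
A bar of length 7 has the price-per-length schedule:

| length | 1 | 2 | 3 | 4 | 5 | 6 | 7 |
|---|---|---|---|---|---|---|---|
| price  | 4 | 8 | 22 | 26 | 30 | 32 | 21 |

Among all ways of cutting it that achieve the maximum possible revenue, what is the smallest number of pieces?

2

Consider every possible first cut. r[k] is the best of p[i]+r[k−i] over all sellable i≤k.
r[1] = 4
r[2] = max(4+4, 8+0) = 8
r[3] = max(4+8, 8+4, 22+0) = 22
r[4] = max(4+22, 8+8, 22+4, 26+0) = 26
r[5] = max(4+26, 8+22, 22+8, 26+4, 30+0) = 30
r[6] = max(4+30, 8+26, 22+22, 26+8, 30+4, 32+0) = 44
r[7] = max(4+44, 8+30, 22+26, …, 32+4, 21+0) = 48
Maximum revenue is 48.
Now minimize piece count subject to staying optimal: for each k, pieces[k] = 1 + min over i with p[i]+r[k−i]=r[k] of pieces[k−i].
pieces[4] = 1
pieces[5] = 1
pieces[6] = 2
pieces[7] = 2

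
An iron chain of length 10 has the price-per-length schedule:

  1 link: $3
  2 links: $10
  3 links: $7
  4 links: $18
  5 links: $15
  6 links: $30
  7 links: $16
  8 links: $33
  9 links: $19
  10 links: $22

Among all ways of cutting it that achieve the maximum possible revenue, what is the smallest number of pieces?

3

Consider every possible first cut. r[k] is the best of p[i]+r[k−i] over all sellable i≤k.
r[1] = 3
r[2] = 10
r[3] = 13  (first piece 1, then r[2]=10)
r[4] = 20  (first piece 2, then r[2]=10)
r[5] = 23  (first piece 1, then r[4]=20)
r[6] = 30  (first piece 2, then r[4]=20)
r[7] = 33  (first piece 1, then r[6]=30)
r[8] = 40  (first piece 2, then r[6]=30)
r[9] = 43  (first piece 1, then r[8]=40)
r[10] = 50  (first piece 2, then r[8]=40)
Maximum revenue is $50.
Now minimize piece count subject to staying optimal: for each k, pieces[k] = 1 + min over i with p[i]+r[k−i]=r[k] of pieces[k−i].
pieces[7] = 2
pieces[8] = 2
pieces[9] = 3
pieces[10] = 3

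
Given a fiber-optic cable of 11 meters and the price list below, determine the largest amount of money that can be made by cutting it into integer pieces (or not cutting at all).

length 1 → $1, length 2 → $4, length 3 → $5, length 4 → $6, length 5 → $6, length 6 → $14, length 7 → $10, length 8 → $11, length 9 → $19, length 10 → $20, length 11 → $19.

Let v[k] be the best obtainable value from length k. For each k, try every first piece i and keep the best of price[i] + v[k−i].
v[1] = 1
v[2] = max(1+1, 4+0) = 4
v[3] = max(1+4, 4+1, 5+0) = 5
v[4] = max(1+5, 4+4, 5+1, 6+0) = 8
v[5] = max(1+8, 4+5, 5+4, 6+1, 6+0) = 9
v[6] = max(1+9, 4+8, 5+5, 6+4, 6+1, 14+0) = 14
v[7] = max(1+14, 4+9, 5+8, …, 14+1, 10+0) = 15
v[8] = max(1+15, 4+14, 5+9, …, 10+1, 11+0) = 18
v[9] = max(1+18, 4+15, 5+14, …, 11+1, 19+0) = 19
v[10] = max(1+19, 4+18, 5+15, …, 19+1, 20+0) = 22
v[11] = max(1+22, 4+19, 5+18, …, 20+1, 19+0) = 23
One optimal cutting: 6 + 2 + 2 + 1 → $14 + $4 + $4 + $1 = $23.

23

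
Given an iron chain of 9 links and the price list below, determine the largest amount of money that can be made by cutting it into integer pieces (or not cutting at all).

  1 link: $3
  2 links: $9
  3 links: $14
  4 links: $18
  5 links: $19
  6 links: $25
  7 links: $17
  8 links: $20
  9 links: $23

42

Let v[k] be the best obtainable value from length k. For each k, try every first piece i and keep the best of price[i] + v[k−i].
v[1] = 3
v[2] = max(3+3, 9+0) = 9
v[3] = max(3+9, 9+3, 14+0) = 14
v[4] = max(3+14, 9+9, 14+3, 18+0) = 18
v[5] = max(3+18, 9+14, 14+9, 18+3, 19+0) = 23
v[6] = max(3+23, 9+18, 14+14, 18+9, 19+3, 25+0) = 28
v[7] = max(3+28, 9+23, 14+18, …, 25+3, 17+0) = 32
v[8] = max(3+32, 9+28, 14+23, …, 17+3, 20+0) = 37
v[9] = max(3+37, 9+32, 14+28, …, 20+3, 23+0) = 42
One optimal cutting: 3 + 3 + 3 → $14 + $14 + $14 = $42.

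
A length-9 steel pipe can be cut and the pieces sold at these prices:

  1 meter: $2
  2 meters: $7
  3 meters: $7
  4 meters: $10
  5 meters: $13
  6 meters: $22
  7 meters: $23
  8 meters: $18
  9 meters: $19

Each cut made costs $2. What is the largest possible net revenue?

Let net[k] be the best obtainable value from length k. For each k, try every first piece i and keep the best of price[i] + net[k−i] minus the 2 cut fee when i<k.
net[1] = 2
net[2] = max(2+2-2, 7+0) = 7
net[3] = max(2+7-2, 7+2-2, 7+0) = 7
net[4] = max(2+7-2, 7+7-2, 7+2-2, 10+0) = 12
net[5] = max(2+12-2, 7+7-2, 7+7-2, 10+2-2, 13+0) = 13
net[6] = max(2+13-2, 7+12-2, 7+7-2, 10+7-2, 13+2-2, 22+0) = 22
net[7] = max(2+22-2, 7+13-2, 7+12-2, …, 22+2-2, 23+0) = 23
net[8] = max(2+23-2, 7+22-2, 7+13-2, …, 23+2-2, 18+0) = 27
net[9] = max(2+27-2, 7+23-2, 7+22-2, …, 18+2-2, 19+0) = 28
One optimal plan: pieces 7 + 2 (1 cut) → $30 − $2 = $28.

28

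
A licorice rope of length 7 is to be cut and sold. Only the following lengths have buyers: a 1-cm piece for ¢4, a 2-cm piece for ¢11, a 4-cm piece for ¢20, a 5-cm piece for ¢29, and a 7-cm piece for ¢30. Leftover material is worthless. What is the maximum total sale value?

Let r[k] be the best obtainable value from length k. For each k, try every first piece i and keep the best of price[i] + r[k−i].
r[1] = 4
r[2] = max(4+4, 11+0) = 11
r[3] = max(4+11, 11+4) = 15
r[4] = max(4+15, 11+11, 20+0) = 22
r[5] = max(4+22, 11+15, 20+4, 29+0) = 29
r[6] = max(4+29, 11+22, 20+11, 29+4) = 33
r[7] = max(4+33, 11+29, 20+15, 29+11, 30+0) = 40
One optimal cutting: 5 + 2 → ¢40.

40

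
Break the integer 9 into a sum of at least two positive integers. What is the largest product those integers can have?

27

Fill g[k] for k=2..9: at each k try every first piece i and multiply by the better of (k−i) uncut or g[k−i].
g[2] = 1·max(1,0) = 1·1 = 1
g[3] = 1·max(2,1) = 1·2 = 2
g[4] = 2·max(2,1) = 2·2 = 4
g[5] = 2·max(3,2) = 2·3 = 6
g[6] = 3·max(3,2) = 3·3 = 9
g[7] = 2·max(5,6) = 2·6 = 12
g[8] = 2·max(6,9) = 2·9 = 18
g[9] = 3·max(6,9) = 3·9 = 27
One optimal split: 3 + 3 + 3; product 3·3·3 = 27.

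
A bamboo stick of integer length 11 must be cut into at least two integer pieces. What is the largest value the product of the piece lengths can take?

Define P[k] = max over 1≤i<k of i · max(k−i, P[k−i]); the inner max lets the remainder stay uncut if that's better.
P[2] = 1*max(1,0) = 1*1 = 1
P[3] = 1*max(2,1) = 1*2 = 2
P[4] = 2*max(2,1) = 2*2 = 4
P[5] = 2*max(3,2) = 2*3 = 6
P[6] = 3*max(3,2) = 3*3 = 9
P[7] = 2*max(5,6) = 2*6 = 12
P[8] = 2*max(6,9) = 2*9 = 18
P[9] = 3*max(6,9) = 3*9 = 27
P[10] = 2*max(8,18) = 2*18 = 36
P[11] = 2*max(9,27) = 2*27 = 54
One optimal split: 3 + 3 + 3 + 2; product 3*3*3*2 = 54.

54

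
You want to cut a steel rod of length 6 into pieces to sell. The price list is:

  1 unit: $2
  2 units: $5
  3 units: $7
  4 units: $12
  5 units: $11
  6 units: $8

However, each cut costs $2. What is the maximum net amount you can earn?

Let v[k] be the best obtainable value from length k. For each k, try every first piece i and keep the best of price[i] + v[k−i] minus the 2 cut fee when i<k.
v[1] = 2
v[2] = max(2+2-2, 5+0) = 5
v[3] = max(2+5-2, 5+2-2, 7+0) = 7
v[4] = max(2+7-2, 5+5-2, 7+2-2, 12+0) = 12
v[5] = max(2+12-2, 5+7-2, 7+5-2, 12+2-2, 11+0) = 12
v[6] = max(2+12-2, 5+12-2, 7+7-2, 12+5-2, 11+2-2, 8+0) = 15
One optimal plan: pieces 4 + 2 (1 cut) → $17 − $2 = $15.

15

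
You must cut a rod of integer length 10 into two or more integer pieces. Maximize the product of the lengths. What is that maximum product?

36

Define g[k] = max over 1≤i<k of i · max(k−i, g[k−i]); the inner max lets the remainder stay uncut if that's better.
g[2] = 1×max(1,0) = 1×1 = 1
g[3] = max(1×2, 2×1) = 2
g[4] = max(1×3, 2×2, 3×1) = 4
g[5] = max(1×4, 2×3, 3×2, 4×1) = 6
g[6] = max(1×6, 2×4, 3×3, 4×2, 5×1) = 9
g[7] = max(1×9, 2×6, 3×4, 4×3, 5×2, 6×1) = 12
g[8] = max(1×12, 2×9, 3×6, …, 6×2, 7×1) = 18
g[9] = max(1×18, 2×12, 3×9, …, 7×2, 8×1) = 27
g[10] = max(1×27, 2×18, 3×12, …, 8×2, 9×1) = 36
One optimal split: 3 + 3 + 2 + 2; product 3×3×2×2 = 36.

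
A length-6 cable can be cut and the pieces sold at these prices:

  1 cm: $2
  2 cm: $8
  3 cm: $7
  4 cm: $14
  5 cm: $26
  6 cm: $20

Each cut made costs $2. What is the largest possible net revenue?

Build v[k] bottom-up: v[k] = max over allowed piece i of (p[i] + v[k−i]) − 2 per cut.
v[1] = 2
v[2] = 8
v[3] = 8  (first piece 1, then v[2]=8)
v[4] = 14  (first piece 2, then v[2]=8)
v[5] = 26
v[6] = 26  (first piece 1, then v[5]=26)
One optimal plan: pieces 5 + 1 (1 cut) → $28 − $2 = $26.

26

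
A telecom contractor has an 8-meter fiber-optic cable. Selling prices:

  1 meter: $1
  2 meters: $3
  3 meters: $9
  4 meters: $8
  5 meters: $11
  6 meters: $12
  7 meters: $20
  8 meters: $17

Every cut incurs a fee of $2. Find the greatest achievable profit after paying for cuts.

Build r[k] bottom-up: r[k] = max over allowed piece i of (p[i] + r[k−i]) − 2 per cut.
r[1] = 1
r[2] = max(1+1-2, 3+0) = 3
r[3] = max(1+3-2, 3+1-2, 9+0) = 9
r[4] = max(1+9-2, 3+3-2, 9+1-2, 8+0) = 8
r[5] = max(1+8-2, 3+9-2, 9+3-2, 8+1-2, 11+0) = 11
r[6] = max(1+11-2, 3+8-2, 9+9-2, 8+3-2, 11+1-2, 12+0) = 16
r[7] = max(1+16-2, 3+11-2, 9+8-2, …, 12+1-2, 20+0) = 20
r[8] = max(1+20-2, 3+16-2, 9+11-2, …, 20+1-2, 17+0) = 19
One optimal plan: pieces 7 + 1 (1 cut) → $21 − $2 = $19.

19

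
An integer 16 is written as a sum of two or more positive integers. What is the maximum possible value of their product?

Fill P[k] for k=2..16: at each k try every first piece i and multiply by the better of (k−i) uncut or P[k−i].
P[2] = 1*max(1,0) = 1*1 = 1
P[3] = max(1*2, 2*1) = 2
P[4] = max(1*3, 2*2, 3*1) = 4
P[5] = max(1*4, 2*3, 3*2, 4*1) = 6
P[6] = max(1*6, 2*4, 3*3, 4*2, 5*1) = 9
P[7] = max(1*9, 2*6, 3*4, 4*3, 5*2, 6*1) = 12
P[8] = max(1*12, 2*9, 3*6, …, 6*2, 7*1) = 18
P[9] = max(1*18, 2*12, 3*9, …, 7*2, 8*1) = 27
P[10] = max(1*27, 2*18, 3*12, …, 8*2, 9*1) = 36
P[11] = max(1*36, 2*27, 3*18, …, 9*2, 10*1) = 54
P[12] = max(1*54, 2*36, 3*27, …, 10*2, 11*1) = 81
P[13] = max(1*81, 2*54, 3*36, …, 11*2, 12*1) = 108
P[14] = max(1*108, 2*81, 3*54, …, 12*2, 13*1) = 162
P[15] = max(1*162, 2*108, 3*81, …, 13*2, 14*1) = 243
P[16] = max(1*243, 2*162, 3*108, …, 14*2, 15*1) = 324
One optimal split: 3 + 3 + 3 + 3 + 2 + 2; product 3*3*3*3*2*2 = 324.

324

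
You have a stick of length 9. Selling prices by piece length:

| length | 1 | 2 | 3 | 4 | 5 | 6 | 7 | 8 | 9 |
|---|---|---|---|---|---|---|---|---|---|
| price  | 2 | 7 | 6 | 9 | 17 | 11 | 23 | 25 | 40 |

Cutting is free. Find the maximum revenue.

40

Build r[k] bottom-up: r[k] = max over allowed piece i of (p[i] + r[k−i]).
r[1] = 2
r[2] = max(2+2, 7+0) = 7
r[3] = max(2+7, 7+2, 6+0) = 9
r[4] = max(2+9, 7+7, 6+2, 9+0) = 14
r[5] = max(2+14, 7+9, 6+7, 9+2, 17+0) = 17
r[6] = max(2+17, 7+14, 6+9, 9+7, 17+2, 11+0) = 21
r[7] = max(2+21, 7+17, 6+14, …, 11+2, 23+0) = 24
r[8] = max(2+24, 7+21, 6+17, …, 23+2, 25+0) = 28
r[9] = max(2+28, 7+24, 6+21, …, 25+2, 40+0) = 40
Best is to sell the whole 9-unit piece uncut for 40.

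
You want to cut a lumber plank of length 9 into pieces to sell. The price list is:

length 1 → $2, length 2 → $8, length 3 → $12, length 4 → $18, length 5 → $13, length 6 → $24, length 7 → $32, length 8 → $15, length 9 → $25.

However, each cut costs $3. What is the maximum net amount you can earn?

37

Let r[k] be the best obtainable value from length k. For each k, try every first piece i and keep the best of price[i] + r[k−i] minus the 3 cut fee when i<k.
r[1] = 2
r[2] = max(2+2-3, 8+0) = 8
r[3] = max(2+8-3, 8+2-3, 12+0) = 12
r[4] = max(2+12-3, 8+8-3, 12+2-3, 18+0) = 18
r[5] = max(2+18-3, 8+12-3, 12+8-3, 18+2-3, 13+0) = 17
r[6] = max(2+17-3, 8+18-3, 12+12-3, 18+8-3, 13+2-3, 24+0) = 24
r[7] = max(2+24-3, 8+17-3, 12+18-3, …, 24+2-3, 32+0) = 32
r[8] = max(2+32-3, 8+24-3, 12+17-3, …, 32+2-3, 15+0) = 33
r[9] = max(2+33-3, 8+32-3, 12+24-3, …, 15+2-3, 25+0) = 37
One optimal plan: pieces 7 + 2 (1 cut) → $40 − $3 = $37.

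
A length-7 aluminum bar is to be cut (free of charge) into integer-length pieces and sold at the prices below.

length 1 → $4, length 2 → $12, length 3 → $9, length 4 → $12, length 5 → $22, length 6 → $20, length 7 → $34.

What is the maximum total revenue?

40

Build v[k] bottom-up: v[k] = max over allowed piece i of (p[i] + v[k−i]).
v[1] = 4
v[2] = max(4+4, 12+0) = 12
v[3] = max(4+12, 12+4, 9+0) = 16
v[4] = max(4+16, 12+12, 9+4, 12+0) = 24
v[5] = max(4+24, 12+16, 9+12, 12+4, 22+0) = 28
v[6] = max(4+28, 12+24, 9+16, 12+12, 22+4, 20+0) = 36
v[7] = max(4+36, 12+28, 9+24, …, 20+4, 34+0) = 40
One optimal cutting: 2 + 2 + 2 + 1 → $12 + $12 + $12 + $4 = $40.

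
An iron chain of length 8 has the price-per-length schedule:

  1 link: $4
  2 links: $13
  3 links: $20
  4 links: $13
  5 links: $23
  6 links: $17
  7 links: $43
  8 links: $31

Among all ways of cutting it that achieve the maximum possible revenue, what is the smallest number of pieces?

3

Consider every possible first cut. r[k] is the best of p[i]+r[k−i] over all sellable i≤k.
r[1] = 4
r[2] = max(4+4, 13+0) = 13
r[3] = max(4+13, 13+4, 20+0) = 20
r[4] = max(4+20, 13+13, 20+4, 13+0) = 26
r[5] = max(4+26, 13+20, 20+13, 13+4, 23+0) = 33
r[6] = max(4+33, 13+26, 20+20, 13+13, 23+4, 17+0) = 40
r[7] = max(4+40, 13+33, 20+26, …, 17+4, 43+0) = 46
r[8] = max(4+46, 13+40, 20+33, …, 43+4, 31+0) = 53
Maximum revenue is $53.
Now minimize piece count subject to staying optimal: for each k, pieces[k] = 1 + min over i with p[i]+r[k−i]=r[k] of pieces[k−i].
pieces[5] = 2
pieces[6] = 2
pieces[7] = 3
pieces[8] = 3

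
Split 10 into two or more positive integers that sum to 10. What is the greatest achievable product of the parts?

36

Let m[k] be the best product for length k (with at least one cut). For each first piece i, the rest contributes max(k−i, m[k−i]).
m[2] = 1·max(1,0) = 1·1 = 1
m[3] = 1·max(2,1) = 1·2 = 2
m[4] = 2·max(2,1) = 2·2 = 4
m[5] = 2·max(3,2) = 2·3 = 6
m[6] = 3·max(3,2) = 3·3 = 9
m[7] = 2·max(5,6) = 2·6 = 12
m[8] = 2·max(6,9) = 2·9 = 18
m[9] = 3·max(6,9) = 3·9 = 27
m[10] = 2·max(8,18) = 2·18 = 36
One optimal split: 3 + 3 + 2 + 2; product 3·3·2·2 = 36.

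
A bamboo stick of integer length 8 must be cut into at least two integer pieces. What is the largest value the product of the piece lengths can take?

18

Define f[k] = max over 1≤i<k of i · max(k−i, f[k−i]); the inner max lets the remainder stay uncut if that's better.
f[2] = 1·max(1,0) = 1·1 = 1
f[3] = 1·max(2,1) = 1·2 = 2
f[4] = 2·max(2,1) = 2·2 = 4
f[5] = 2·max(3,2) = 2·3 = 6
f[6] = 3·max(3,2) = 3·3 = 9
f[7] = 2·max(5,6) = 2·6 = 12
f[8] = 2·max(6,9) = 2·9 = 18
One optimal split: 3 + 3 + 2; product 3·3·2 = 18.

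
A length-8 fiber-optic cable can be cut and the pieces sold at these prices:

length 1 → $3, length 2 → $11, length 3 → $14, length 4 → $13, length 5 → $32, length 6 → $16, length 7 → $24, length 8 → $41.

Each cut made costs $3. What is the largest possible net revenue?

43

Consider every possible first cut. v[k] is the best of p[i]+v[k−i] over all sellable i≤k, charging 3 whenever i<k.
v[1] = 3
v[2] = max(3+3-3, 11+0) = 11
v[3] = max(3+11-3, 11+3-3, 14+0) = 14
v[4] = max(3+14-3, 11+11-3, 14+3-3, 13+0) = 19
v[5] = max(3+19-3, 11+14-3, 14+11-3, 13+3-3, 32+0) = 32
v[6] = max(3+32-3, 11+19-3, 14+14-3, 13+11-3, 32+3-3, 16+0) = 32
v[7] = max(3+32-3, 11+32-3, 14+19-3, …, 16+3-3, 24+0) = 40
v[8] = max(3+40-3, 11+32-3, 14+32-3, …, 24+3-3, 41+0) = 43
One optimal plan: pieces 5 + 3 (1 cut) → $46 − $3 = $43.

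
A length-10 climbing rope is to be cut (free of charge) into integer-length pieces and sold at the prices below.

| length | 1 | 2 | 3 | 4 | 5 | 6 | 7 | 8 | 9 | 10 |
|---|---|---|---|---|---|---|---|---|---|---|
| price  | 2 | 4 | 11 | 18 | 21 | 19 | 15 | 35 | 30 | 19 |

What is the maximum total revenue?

42

Let best[k] be the best obtainable value from length k. For each k, try every first piece i and keep the best of price[i] + best[k−i].
best[1] = 2
best[2] = max(2+2, 4+0) = 4
best[3] = max(2+4, 4+2, 11+0) = 11
best[4] = max(2+11, 4+4, 11+2, 18+0) = 18
best[5] = max(2+18, 4+11, 11+4, 18+2, 21+0) = 21
best[6] = max(2+21, 4+18, 11+11, 18+4, 21+2, 19+0) = 23
best[7] = max(2+23, 4+21, 11+18, …, 19+2, 15+0) = 29
best[8] = max(2+29, 4+23, 11+21, …, 15+2, 35+0) = 36
best[9] = max(2+36, 4+29, 11+23, …, 35+2, 30+0) = 39
best[10] = max(2+39, 4+36, 11+29, …, 30+2, 19+0) = 42
One optimal cutting: 5 + 5 → €21 + €21 = €42.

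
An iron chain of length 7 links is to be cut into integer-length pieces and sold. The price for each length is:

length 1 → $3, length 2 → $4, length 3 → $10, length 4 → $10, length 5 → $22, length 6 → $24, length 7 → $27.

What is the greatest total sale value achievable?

Let r[k] be the best obtainable value from length k. For each k, try every first piece i and keep the best of price[i] + r[k−i].
r[1] = 3
r[2] = max(3+3, 4+0) = 6
r[3] = max(3+6, 4+3, 10+0) = 10
r[4] = max(3+10, 4+6, 10+3, 10+0) = 13
r[5] = max(3+13, 4+10, 10+6, 10+3, 22+0) = 22
r[6] = max(3+22, 4+13, 10+10, 10+6, 22+3, 24+0) = 25
r[7] = max(3+25, 4+22, 10+13, …, 24+3, 27+0) = 28
One optimal cutting: 5 + 1 + 1 → $22 + $3 + $3 = $28.

28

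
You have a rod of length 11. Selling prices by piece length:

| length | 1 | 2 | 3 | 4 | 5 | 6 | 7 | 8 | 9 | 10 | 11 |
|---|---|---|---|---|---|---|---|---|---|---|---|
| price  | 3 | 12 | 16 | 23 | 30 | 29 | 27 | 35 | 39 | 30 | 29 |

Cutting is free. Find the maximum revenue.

Let R[k] be the best obtainable value from length k. For each k, try every first piece i and keep the best of price[i] + R[k−i].
R[1] = 3
R[2] = 12
R[3] = 16
R[4] = 24  (first piece 2, then R[2]=12)
R[5] = 30
R[6] = 36  (first piece 2, then R[4]=24)
R[7] = 42  (first piece 2, then R[5]=30)
R[8] = 48  (first piece 2, then R[6]=36)
R[9] = 54  (first piece 2, then R[7]=42)
R[10] = 60  (first piece 2, then R[8]=48)
R[11] = 66  (first piece 2, then R[9]=54)
One optimal cutting: 5 + 2 + 2 + 2 → €30 + €12 + €12 + €12 = €66.

66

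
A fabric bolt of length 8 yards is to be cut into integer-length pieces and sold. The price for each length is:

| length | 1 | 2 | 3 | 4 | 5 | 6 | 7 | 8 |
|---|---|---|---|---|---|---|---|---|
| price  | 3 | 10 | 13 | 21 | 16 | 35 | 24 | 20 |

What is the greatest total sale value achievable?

45

Consider every possible first cut. best[k] is the best of p[i]+best[k−i] over all sellable i≤k.
best[1] = 3
best[2] = 10
best[3] = 13  (first piece 1, then best[2]=10)
best[4] = 21
best[5] = 24  (first piece 1, then best[4]=21)
best[6] = 35
best[7] = 38  (first piece 1, then best[6]=35)
best[8] = 45  (first piece 2, then best[6]=35)
One optimal cutting: 6 + 2 → $35 + $10 = $45.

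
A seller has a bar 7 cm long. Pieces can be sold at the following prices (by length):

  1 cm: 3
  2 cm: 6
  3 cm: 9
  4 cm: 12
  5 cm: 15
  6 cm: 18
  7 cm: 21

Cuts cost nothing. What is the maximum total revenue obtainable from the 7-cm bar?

21

Consider every possible first cut. R[k] is the best of p[i]+R[k−i] over all sellable i≤k.
R[1] = 3
R[2] = max(3+3, 6+0) = 6
R[3] = max(3+6, 6+3, 9+0) = 9
R[4] = max(3+9, 6+6, 9+3, 12+0) = 12
R[5] = max(3+12, 6+9, 9+6, 12+3, 15+0) = 15
R[6] = max(3+15, 6+12, 9+9, 12+6, 15+3, 18+0) = 18
R[7] = max(3+18, 6+15, 9+12, …, 18+3, 21+0) = 21
One optimal cutting: 1 + 1 + 1 + 1 + 1 + 1 + 1 → 3 + 3 + 3 + 3 + 3 + 3 + 3 = 21.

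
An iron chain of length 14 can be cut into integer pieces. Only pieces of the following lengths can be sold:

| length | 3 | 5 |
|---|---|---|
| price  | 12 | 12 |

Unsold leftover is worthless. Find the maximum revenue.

Let best[k] be the best obtainable value from length k. For each k, try every first piece i and keep the best of price[i] + best[k−i].
best[1] = 0
best[2] = 0
best[3] = 12
best[4] = 12
best[5] = max(12+0, 12+0) = 12
best[6] = max(12+12, 12+0) = 24
best[7] = max(12+12, 12+0) = 24
best[8] = max(12+12, 12+12) = 24
best[9] = max(12+24, 12+12) = 36
best[10] = max(12+24, 12+12) = 36
best[11] = max(12+24, 12+24) = 36
best[12] = max(12+36, 12+24) = 48
best[13] = max(12+36, 12+24) = 48
best[14] = max(12+36, 12+36) = 48
One optimal cutting: pieces 3 + 3 + 3 + 3 with 2 links of scrap → $48.

48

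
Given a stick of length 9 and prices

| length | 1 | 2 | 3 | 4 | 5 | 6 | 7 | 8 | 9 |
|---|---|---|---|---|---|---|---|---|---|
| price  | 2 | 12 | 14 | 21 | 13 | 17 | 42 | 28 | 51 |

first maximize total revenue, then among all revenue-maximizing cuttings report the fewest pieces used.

2

Let r[k] be the best obtainable value from length k. For each k, try every first piece i and keep the best of price[i] + r[k−i].
r[1] = 2
r[2] = 12
r[3] = 14  (first piece 1, then r[2]=12)
r[4] = 24  (first piece 2, then r[2]=12)
r[5] = 26  (first piece 1, then r[4]=24)
r[6] = 36  (first piece 2, then r[4]=24)
r[7] = 42
r[8] = 48  (first piece 2, then r[6]=36)
r[9] = 54  (first piece 2, then r[7]=42)
Maximum revenue is 54.
Now minimize piece count subject to staying optimal: for each k, pieces[k] = 1 + min over i with p[i]+r[k−i]=r[k] of pieces[k−i].
pieces[6] = 3
pieces[7] = 1
pieces[8] = 4
pieces[9] = 2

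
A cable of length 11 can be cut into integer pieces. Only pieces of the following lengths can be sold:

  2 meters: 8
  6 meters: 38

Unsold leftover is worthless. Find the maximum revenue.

Let r[k] be the best obtainable value from length k. For each k, try every first piece i and keep the best of price[i] + r[k−i].
r[1] = 0
r[2] = 8
r[3] = 8
r[4] = 16  (first piece 2, then r[2]=8)
r[5] = 16
r[6] = max(8+16, 38+0) = 38
r[7] = max(8+16, 38+0) = 38
r[8] = max(8+38, 38+8) = 46
r[9] = max(8+38, 38+8) = 46
r[10] = max(8+46, 38+16) = 54
r[11] = max(8+46, 38+16) = 54
One optimal cutting: pieces 6 + 2 + 2 with 1 meter of scrap → 54.

54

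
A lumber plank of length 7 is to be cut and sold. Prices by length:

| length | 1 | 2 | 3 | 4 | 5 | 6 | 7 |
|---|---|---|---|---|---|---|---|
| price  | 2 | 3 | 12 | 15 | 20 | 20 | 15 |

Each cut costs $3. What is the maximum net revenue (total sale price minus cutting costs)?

Build v[k] bottom-up: v[k] = max over allowed piece i of (p[i] + v[k−i]) − 3 per cut.
v[1] = 2
v[2] = 3
v[3] = 12
v[4] = 15
v[5] = 20
v[6] = 21  (first piece 3, then v[3]=12)
v[7] = 24  (first piece 3, then v[4]=15)
One optimal plan: pieces 4 + 3 (1 cut) → $27 − $3 = $24.

24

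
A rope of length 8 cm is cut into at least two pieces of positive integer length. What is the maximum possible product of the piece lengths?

18

Define prod[k] = max over 1≤i<k of i · max(k−i, prod[k−i]); the inner max lets the remainder stay uncut if that's better.
prod[2] = 1×max(1,0) = 1×1 = 1
prod[3] = 1×max(2,1) = 1×2 = 2
prod[4] = 2×max(2,1) = 2×2 = 4
prod[5] = 2×max(3,2) = 2×3 = 6
prod[6] = 3×max(3,2) = 3×3 = 9
prod[7] = 2×max(5,6) = 2×6 = 12
prod[8] = 2×max(6,9) = 2×9 = 18
One optimal split: 3 + 3 + 2; product 3×3×2 = 18.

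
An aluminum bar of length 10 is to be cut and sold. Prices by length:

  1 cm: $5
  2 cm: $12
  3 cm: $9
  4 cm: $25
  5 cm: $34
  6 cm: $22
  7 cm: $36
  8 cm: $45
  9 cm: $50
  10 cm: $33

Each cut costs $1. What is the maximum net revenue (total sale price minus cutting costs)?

67

Consider every possible first cut. v[k] is the best of p[i]+v[k−i] over all sellable i≤k, charging 1 whenever i<k.
v[1] = 5
v[2] = 12
v[3] = 16  (first piece 1, then v[2]=12)
v[4] = 25
v[5] = 34
v[6] = 38  (first piece 1, then v[5]=34)
v[7] = 45  (first piece 2, then v[5]=34)
v[8] = 49  (first piece 1, then v[7]=45)
v[9] = 58  (first piece 4, then v[5]=34)
v[10] = 67  (first piece 5, then v[5]=34)
One optimal plan: pieces 5 + 5 (1 cut) → $68 − $1 = $67.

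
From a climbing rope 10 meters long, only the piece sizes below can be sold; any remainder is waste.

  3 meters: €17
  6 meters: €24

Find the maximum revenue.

Let f[k] be the best obtainable value from length k. For each k, try every first piece i and keep the best of price[i] + f[k−i].
f[1] = 0
f[2] = 0
f[3] = 17
f[4] = 17
f[5] = 17
f[6] = 34  (first piece 3, then f[3]=17)
f[7] = 34
f[8] = 34
f[9] = 51  (first piece 3, then f[6]=34)
f[10] = 51
One optimal cutting: pieces 3 + 3 + 3 with 1 meter of scrap → €51.

51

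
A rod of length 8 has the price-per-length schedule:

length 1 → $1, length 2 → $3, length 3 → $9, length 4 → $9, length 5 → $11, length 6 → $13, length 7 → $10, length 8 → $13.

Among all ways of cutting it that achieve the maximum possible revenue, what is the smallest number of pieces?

Build r[k] bottom-up: r[k] = max over allowed piece i of (p[i] + r[k−i]).
r[1] = 1
r[2] = max(1+1, 3+0) = 3
r[3] = max(1+3, 3+1, 9+0) = 9
r[4] = max(1+9, 3+3, 9+1, 9+0) = 10
r[5] = max(1+10, 3+9, 9+3, 9+1, 11+0) = 12
r[6] = max(1+12, 3+10, 9+9, 9+3, 11+1, 13+0) = 18
r[7] = max(1+18, 3+12, 9+10, …, 13+1, 10+0) = 19
r[8] = max(1+19, 3+18, 9+12, …, 10+1, 13+0) = 21
Maximum revenue is $21.
Now minimize piece count subject to staying optimal: for each k, pieces[k] = 1 + min over i with p[i]+r[k−i]=r[k] of pieces[k−i].
pieces[5] = 2
pieces[6] = 2
pieces[7] = 3
pieces[8] = 3

3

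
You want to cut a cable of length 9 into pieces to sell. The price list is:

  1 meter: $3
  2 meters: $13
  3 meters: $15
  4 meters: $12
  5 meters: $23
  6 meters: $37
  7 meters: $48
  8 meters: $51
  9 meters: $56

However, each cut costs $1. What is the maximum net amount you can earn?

60

Let net[k] be the best obtainable value from length k. For each k, try every first piece i and keep the best of price[i] + net[k−i] minus the 1 cut fee when i<k.
net[1] = 3
net[2] = 13
net[3] = 15  (first piece 1, then net[2]=13)
net[4] = 25  (first piece 2, then net[2]=13)
net[5] = 27  (first piece 1, then net[4]=25)
net[6] = 37  (first piece 2, then net[4]=25)
net[7] = 48
net[8] = 51
net[9] = 60  (first piece 2, then net[7]=48)
One optimal plan: pieces 7 + 2 (1 cut) → $61 − $1 = $60.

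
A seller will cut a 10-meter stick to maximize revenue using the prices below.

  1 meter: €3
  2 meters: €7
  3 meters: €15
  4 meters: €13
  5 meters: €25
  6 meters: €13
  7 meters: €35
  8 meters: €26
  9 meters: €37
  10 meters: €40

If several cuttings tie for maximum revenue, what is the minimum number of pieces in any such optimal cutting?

2

Consider every possible first cut. r[k] is the best of p[i]+r[k−i] over all sellable i≤k.
r[1] = 3
r[2] = max(3+3, 7+0) = 7
r[3] = max(3+7, 7+3, 15+0) = 15
r[4] = max(3+15, 7+7, 15+3, 13+0) = 18
r[5] = max(3+18, 7+15, 15+7, 13+3, 25+0) = 25
r[6] = max(3+25, 7+18, 15+15, 13+7, 25+3, 13+0) = 30
r[7] = max(3+30, 7+25, 15+18, …, 13+3, 35+0) = 35
r[8] = max(3+35, 7+30, 15+25, …, 35+3, 26+0) = 40
r[9] = max(3+40, 7+35, 15+30, …, 26+3, 37+0) = 45
r[10] = max(3+45, 7+40, 15+35, …, 37+3, 40+0) = 50
Maximum revenue is €50.
Now minimize piece count subject to staying optimal: for each k, pieces[k] = 1 + min over i with p[i]+r[k−i]=r[k] of pieces[k−i].
pieces[7] = 1
pieces[8] = 2
pieces[9] = 3
pieces[10] = 2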